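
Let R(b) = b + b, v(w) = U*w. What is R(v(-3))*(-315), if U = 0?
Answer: 0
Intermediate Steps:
v(w) = 0 (v(w) = 0*w = 0)
R(b) = 2*b
R(v(-3))*(-315) = (2*0)*(-315) = 0*(-315) = 0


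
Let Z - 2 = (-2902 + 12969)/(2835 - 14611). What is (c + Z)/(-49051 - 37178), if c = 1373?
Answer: -16181933/1015432704 ≈ -0.015936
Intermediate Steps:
Z = 13485/11776 (Z = 2 + (-2902 + 12969)/(2835 - 14611) = 2 + 10067/(-11776) = 2 + 10067*(-1/11776) = 2 - 10067/11776 = 13485/11776 ≈ 1.1451)
(c + Z)/(-49051 - 37178) = (1373 + 13485/11776)/(-49051 - 37178) = (16181933/11776)/(-86229) = (16181933/11776)*(-1/86229) = -16181933/1015432704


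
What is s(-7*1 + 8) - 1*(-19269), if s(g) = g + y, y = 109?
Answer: 19379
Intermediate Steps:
s(g) = 109 + g (s(g) = g + 109 = 109 + g)
s(-7*1 + 8) - 1*(-19269) = (109 + (-7*1 + 8)) - 1*(-19269) = (109 + (-7 + 8)) + 19269 = (109 + 1) + 19269 = 110 + 19269 = 19379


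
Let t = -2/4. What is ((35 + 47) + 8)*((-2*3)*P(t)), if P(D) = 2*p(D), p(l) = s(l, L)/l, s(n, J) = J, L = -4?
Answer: -8640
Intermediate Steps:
p(l) = -4/l
t = -½ (t = -2*¼ = -½ ≈ -0.50000)
P(D) = -8/D (P(D) = 2*(-4/D) = -8/D)
((35 + 47) + 8)*((-2*3)*P(t)) = ((35 + 47) + 8)*((-2*3)*(-8/(-½))) = (82 + 8)*(-(-48)*(-2)) = 90*(-6*16) = 90*(-96) = -8640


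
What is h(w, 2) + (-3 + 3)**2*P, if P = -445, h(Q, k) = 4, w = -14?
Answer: 4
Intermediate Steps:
h(w, 2) + (-3 + 3)**2*P = 4 + (-3 + 3)**2*(-445) = 4 + 0**2*(-445) = 4 + 0*(-445) = 4 + 0 = 4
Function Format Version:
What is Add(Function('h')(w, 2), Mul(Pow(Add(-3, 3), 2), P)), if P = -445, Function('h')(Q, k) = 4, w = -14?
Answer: 4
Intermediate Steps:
Add(Function('h')(w, 2), Mul(Pow(Add(-3, 3), 2), P)) = Add(4, Mul(Pow(Add(-3, 3), 2), -445)) = Add(4, Mul(Pow(0, 2), -445)) = Add(4, Mul(0, -445)) = Add(4, 0) = 4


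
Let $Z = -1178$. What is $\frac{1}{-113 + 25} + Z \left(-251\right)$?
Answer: $\frac{26019663}{88} \approx 2.9568 \cdot 10^{5}$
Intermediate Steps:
$\frac{1}{-113 + 25} + Z \left(-251\right) = \frac{1}{-113 + 25} - -295678 = \frac{1}{-88} + 295678 = - \frac{1}{88} + 295678 = \frac{26019663}{88}$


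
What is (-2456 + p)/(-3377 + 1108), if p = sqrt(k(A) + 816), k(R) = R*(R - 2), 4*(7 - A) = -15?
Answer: 2456/2269 - sqrt(14561)/9076 ≈ 1.0691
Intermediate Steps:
A = 43/4 (A = 7 - 1/4*(-15) = 7 + 15/4 = 43/4 ≈ 10.750)
k(R) = R*(-2 + R)
p = sqrt(14561)/4 (p = sqrt(43*(-2 + 43/4)/4 + 816) = sqrt((43/4)*(35/4) + 816) = sqrt(1505/16 + 816) = sqrt(14561/16) = sqrt(14561)/4 ≈ 30.167)
(-2456 + p)/(-3377 + 1108) = (-2456 + sqrt(14561)/4)/(-3377 + 1108) = (-2456 + sqrt(14561)/4)/(-2269) = (-2456 + sqrt(14561)/4)*(-1/2269) = 2456/2269 - sqrt(14561)/9076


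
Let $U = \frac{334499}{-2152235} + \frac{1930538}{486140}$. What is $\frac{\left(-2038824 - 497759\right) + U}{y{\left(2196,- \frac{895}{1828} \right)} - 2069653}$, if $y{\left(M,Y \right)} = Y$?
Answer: $\frac{242574791232671790682}{197922369733182057955} \approx 1.2256$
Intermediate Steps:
$U = \frac{399235810857}{104628752290}$ ($U = 334499 \left(- \frac{1}{2152235}\right) + 1930538 \cdot \frac{1}{486140} = - \frac{334499}{2152235} + \frac{965269}{243070} = \frac{399235810857}{104628752290} \approx 3.8157$)
$\frac{\left(-2038824 - 497759\right) + U}{y{\left(2196,- \frac{895}{1828} \right)} - 2069653} = \frac{\left(-2038824 - 497759\right) + \frac{399235810857}{104628752290}}{- \frac{895}{1828} - 2069653} = \frac{\left(-2038824 - 497759\right) + \frac{399235810857}{104628752290}}{\left(-895\right) \frac{1}{1828} - 2069653} = \frac{-2536583 + \frac{399235810857}{104628752290}}{- \frac{895}{1828} - 2069653} = - \frac{265399115134214213}{104628752290 \left(- \frac{3783326579}{1828}\right)} = \left(- \frac{265399115134214213}{104628752290}\right) \left(- \frac{1828}{3783326579}\right) = \frac{242574791232671790682}{197922369733182057955}$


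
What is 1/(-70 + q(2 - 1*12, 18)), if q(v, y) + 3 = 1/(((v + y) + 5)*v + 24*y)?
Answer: -302/22045 ≈ -0.013699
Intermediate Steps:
q(v, y) = -3 + 1/(24*y + v*(5 + v + y)) (q(v, y) = -3 + 1/(((v + y) + 5)*v + 24*y) = -3 + 1/((5 + v + y)*v + 24*y) = -3 + 1/(v*(5 + v + y) + 24*y) = -3 + 1/(24*y + v*(5 + v + y)))
1/(-70 + q(2 - 1*12, 18)) = 1/(-70 + (1 - 72*18 - 15*(2 - 1*12) - 3*(2 - 1*12)**2 - 3*(2 - 1*12)*18)/((2 - 1*12)**2 + 5*(2 - 1*12) + 24*18 + (2 - 1*12)*18)) = 1/(-70 + (1 - 1296 - 15*(2 - 12) - 3*(2 - 12)**2 - 3*(2 - 12)*18)/((2 - 12)**2 + 5*(2 - 12) + 432 + (2 - 12)*18)) = 1/(-70 + (1 - 1296 - 15*(-10) - 3*(-10)**2 - 3*(-10)*18)/((-10)**2 + 5*(-10) + 432 - 10*18)) = 1/(-70 + (1 - 1296 + 150 - 3*100 + 540)/(100 - 50 + 432 - 180)) = 1/(-70 + (1 - 1296 + 150 - 300 + 540)/302) = 1/(-70 + (1/302)*(-905)) = 1/(-70 - 905/302) = 1/(-22045/302) = -302/22045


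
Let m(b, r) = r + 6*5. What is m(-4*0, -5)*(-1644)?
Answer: -41100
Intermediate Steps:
m(b, r) = 30 + r (m(b, r) = r + 30 = 30 + r)
m(-4*0, -5)*(-1644) = (30 - 5)*(-1644) = 25*(-1644) = -41100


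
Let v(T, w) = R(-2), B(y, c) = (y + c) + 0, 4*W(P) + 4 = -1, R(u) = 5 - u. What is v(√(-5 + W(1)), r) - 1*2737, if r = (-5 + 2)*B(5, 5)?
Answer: -2730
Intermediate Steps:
W(P) = -5/4 (W(P) = -1 + (¼)*(-1) = -1 - ¼ = -5/4)
B(y, c) = c + y (B(y, c) = (c + y) + 0 = c + y)
r = -30 (r = (-5 + 2)*(5 + 5) = -3*10 = -30)
v(T, w) = 7 (v(T, w) = 5 - 1*(-2) = 5 + 2 = 7)
v(√(-5 + W(1)), r) - 1*2737 = 7 - 1*2737 = 7 - 2737 = -2730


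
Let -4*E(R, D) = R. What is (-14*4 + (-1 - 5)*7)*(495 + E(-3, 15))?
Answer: -97167/2 ≈ -48584.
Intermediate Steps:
E(R, D) = -R/4
(-14*4 + (-1 - 5)*7)*(495 + E(-3, 15)) = (-14*4 + (-1 - 5)*7)*(495 - ¼*(-3)) = (-56 - 6*7)*(495 + ¾) = (-56 - 42)*(1983/4) = -98*1983/4 = -97167/2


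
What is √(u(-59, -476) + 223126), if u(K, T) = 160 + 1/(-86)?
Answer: √1651423170/86 ≈ 472.53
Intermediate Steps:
u(K, T) = 13759/86 (u(K, T) = 160 - 1/86 = 13759/86)
√(u(-59, -476) + 223126) = √(13759/86 + 223126) = √(19202595/86) = √1651423170/86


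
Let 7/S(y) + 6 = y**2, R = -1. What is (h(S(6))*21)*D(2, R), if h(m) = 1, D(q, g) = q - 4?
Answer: -42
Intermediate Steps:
D(q, g) = -4 + q
S(y) = 7/(-6 + y**2)
(h(S(6))*21)*D(2, R) = (1*21)*(-4 + 2) = 21*(-2) = -42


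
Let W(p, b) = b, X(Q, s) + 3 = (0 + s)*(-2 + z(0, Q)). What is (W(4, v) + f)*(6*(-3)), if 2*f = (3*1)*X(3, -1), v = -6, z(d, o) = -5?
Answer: 0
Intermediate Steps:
X(Q, s) = -3 - 7*s (X(Q, s) = -3 + (0 + s)*(-2 - 5) = -3 + s*(-7) = -3 - 7*s)
f = 6 (f = ((3*1)*(-3 - 7*(-1)))/2 = (3*(-3 + 7))/2 = (3*4)/2 = (1/2)*12 = 6)
(W(4, v) + f)*(6*(-3)) = (-6 + 6)*(6*(-3)) = 0*(-18) = 0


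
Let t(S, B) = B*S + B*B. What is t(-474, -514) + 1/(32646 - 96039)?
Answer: 32192993975/63393 ≈ 5.0783e+5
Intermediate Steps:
t(S, B) = B² + B*S (t(S, B) = B*S + B² = B² + B*S)
t(-474, -514) + 1/(32646 - 96039) = -514*(-514 - 474) + 1/(32646 - 96039) = -514*(-988) + 1/(-63393) = 507832 - 1/63393 = 32192993975/63393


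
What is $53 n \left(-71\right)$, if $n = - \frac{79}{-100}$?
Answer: $- \frac{297277}{100} \approx -2972.8$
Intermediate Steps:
$n = \frac{79}{100}$ ($n = \left(-79\right) \left(- \frac{1}{100}\right) = \frac{79}{100} \approx 0.79$)
$53 n \left(-71\right) = 53 \cdot \frac{79}{100} \left(-71\right) = \frac{4187}{100} \left(-71\right) = - \frac{297277}{100}$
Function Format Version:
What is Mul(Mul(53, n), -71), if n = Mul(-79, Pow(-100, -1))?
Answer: Rational(-297277, 100) ≈ -2972.8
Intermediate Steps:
n = Rational(79, 100) (n = Mul(-79, Rational(-1, 100)) = Rational(79, 100) ≈ 0.79000)
Mul(Mul(53, n), -71) = Mul(Mul(53, Rational(79, 100)), -71) = Mul(Rational(4187, 100), -71) = Rational(-297277, 100)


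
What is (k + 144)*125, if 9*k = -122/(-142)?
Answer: 11509625/639 ≈ 18012.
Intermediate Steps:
k = 61/639 (k = (-122/(-142))/9 = (-122*(-1/142))/9 = (⅑)*(61/71) = 61/639 ≈ 0.095462)
(k + 144)*125 = (61/639 + 144)*125 = (92077/639)*125 = 11509625/639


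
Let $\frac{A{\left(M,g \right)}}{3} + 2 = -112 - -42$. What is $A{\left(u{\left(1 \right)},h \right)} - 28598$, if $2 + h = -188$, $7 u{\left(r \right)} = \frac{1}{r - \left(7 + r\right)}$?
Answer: $-28814$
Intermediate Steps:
$u{\left(r \right)} = - \frac{1}{49}$ ($u{\left(r \right)} = \frac{1}{7 \left(r - \left(7 + r\right)\right)} = \frac{1}{7 \left(-7\right)} = \frac{1}{7} \left(- \frac{1}{7}\right) = - \frac{1}{49}$)
$h = -190$ ($h = -2 - 188 = -190$)
$A{\left(M,g \right)} = -216$ ($A{\left(M,g \right)} = -6 + 3 \left(-112 - -42\right) = -6 + 3 \left(-112 + 42\right) = -6 + 3 \left(-70\right) = -6 - 210 = -216$)
$A{\left(u{\left(1 \right)},h \right)} - 28598 = -216 - 28598 = -28814$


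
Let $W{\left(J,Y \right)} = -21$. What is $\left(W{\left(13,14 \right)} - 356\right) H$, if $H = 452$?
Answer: $-170404$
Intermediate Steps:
$\left(W{\left(13,14 \right)} - 356\right) H = \left(-21 - 356\right) 452 = \left(-377\right) 452 = -170404$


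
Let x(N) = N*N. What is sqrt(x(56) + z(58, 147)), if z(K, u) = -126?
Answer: sqrt(3010) ≈ 54.863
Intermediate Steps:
x(N) = N**2
sqrt(x(56) + z(58, 147)) = sqrt(56**2 - 126) = sqrt(3136 - 126) = sqrt(3010)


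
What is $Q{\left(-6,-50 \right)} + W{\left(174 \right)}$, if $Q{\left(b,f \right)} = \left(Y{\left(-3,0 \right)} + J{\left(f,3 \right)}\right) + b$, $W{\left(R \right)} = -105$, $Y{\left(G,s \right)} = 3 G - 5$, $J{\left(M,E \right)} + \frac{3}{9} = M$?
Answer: $- \frac{526}{3} \approx -175.33$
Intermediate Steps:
$J{\left(M,E \right)} = - \frac{1}{3} + M$
$Y{\left(G,s \right)} = -5 + 3 G$ ($Y{\left(G,s \right)} = 3 G - 5 = -5 + 3 G$)
$Q{\left(b,f \right)} = - \frac{43}{3} + b + f$ ($Q{\left(b,f \right)} = \left(\left(-5 + 3 \left(-3\right)\right) + \left(- \frac{1}{3} + f\right)\right) + b = \left(\left(-5 - 9\right) + \left(- \frac{1}{3} + f\right)\right) + b = \left(-14 + \left(- \frac{1}{3} + f\right)\right) + b = \left(- \frac{43}{3} + f\right) + b = - \frac{43}{3} + b + f$)
$Q{\left(-6,-50 \right)} + W{\left(174 \right)} = \left(- \frac{43}{3} - 6 - 50\right) - 105 = - \frac{211}{3} - 105 = - \frac{526}{3}$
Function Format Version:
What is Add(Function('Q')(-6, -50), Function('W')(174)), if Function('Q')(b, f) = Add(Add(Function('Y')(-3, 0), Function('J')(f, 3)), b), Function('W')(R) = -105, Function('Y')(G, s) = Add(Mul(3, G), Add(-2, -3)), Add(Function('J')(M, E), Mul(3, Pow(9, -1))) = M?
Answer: Rational(-526, 3) ≈ -175.33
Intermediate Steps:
Function('J')(M, E) = Add(Rational(-1, 3), M)
Function('Y')(G, s) = Add(-5, Mul(3, G)) (Function('Y')(G, s) = Add(Mul(3, G), -5) = Add(-5, Mul(3, G)))
Function('Q')(b, f) = Add(Rational(-43, 3), b, f) (Function('Q')(b, f) = Add(Add(Add(-5, Mul(3, -3)), Add(Rational(-1, 3), f)), b) = Add(Add(Add(-5, -9), Add(Rational(-1, 3), f)), b) = Add(Add(-14, Add(Rational(-1, 3), f)), b) = Add(Add(Rational(-43, 3), f), b) = Add(Rational(-43, 3), b, f))
Add(Function('Q')(-6, -50), Function('W')(174)) = Add(Add(Rational(-43, 3), -6, -50), -105) = Add(Rational(-211, 3), -105) = Rational(-526, 3)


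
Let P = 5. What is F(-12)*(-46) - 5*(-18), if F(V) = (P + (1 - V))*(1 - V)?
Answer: -10674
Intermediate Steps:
F(V) = (1 - V)*(6 - V) (F(V) = (5 + (1 - V))*(1 - V) = (6 - V)*(1 - V) = (1 - V)*(6 - V))
F(-12)*(-46) - 5*(-18) = (6 + (-12)² - 7*(-12))*(-46) - 5*(-18) = (6 + 144 + 84)*(-46) + 90 = 234*(-46) + 90 = -10764 + 90 = -10674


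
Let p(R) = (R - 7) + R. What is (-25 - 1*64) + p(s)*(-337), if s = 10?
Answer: -4470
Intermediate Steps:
p(R) = -7 + 2*R (p(R) = (-7 + R) + R = -7 + 2*R)
(-25 - 1*64) + p(s)*(-337) = (-25 - 1*64) + (-7 + 2*10)*(-337) = (-25 - 64) + (-7 + 20)*(-337) = -89 + 13*(-337) = -89 - 4381 = -4470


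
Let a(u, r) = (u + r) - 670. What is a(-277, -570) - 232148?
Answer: -233665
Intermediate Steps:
a(u, r) = -670 + r + u (a(u, r) = (r + u) - 670 = -670 + r + u)
a(-277, -570) - 232148 = (-670 - 570 - 277) - 232148 = -1517 - 232148 = -233665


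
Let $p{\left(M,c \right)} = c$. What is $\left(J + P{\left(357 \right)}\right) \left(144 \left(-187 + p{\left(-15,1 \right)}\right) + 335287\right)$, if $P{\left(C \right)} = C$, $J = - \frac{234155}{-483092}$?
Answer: $\frac{53277850785497}{483092} \approx 1.1029 \cdot 10^{8}$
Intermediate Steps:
$J = \frac{234155}{483092}$ ($J = \left(-234155\right) \left(- \frac{1}{483092}\right) = \frac{234155}{483092} \approx 0.4847$)
$\left(J + P{\left(357 \right)}\right) \left(144 \left(-187 + p{\left(-15,1 \right)}\right) + 335287\right) = \left(\frac{234155}{483092} + 357\right) \left(144 \left(-187 + 1\right) + 335287\right) = \frac{172697999 \left(144 \left(-186\right) + 335287\right)}{483092} = \frac{172697999 \left(-26784 + 335287\right)}{483092} = \frac{172697999}{483092} \cdot 308503 = \frac{53277850785497}{483092}$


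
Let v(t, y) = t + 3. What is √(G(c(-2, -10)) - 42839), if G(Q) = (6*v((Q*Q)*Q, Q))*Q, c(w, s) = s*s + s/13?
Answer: √16614200349661/169 ≈ 24119.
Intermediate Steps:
v(t, y) = 3 + t
c(w, s) = s² + s/13 (c(w, s) = s² + s*(1/13) = s² + s/13)
G(Q) = Q*(18 + 6*Q³) (G(Q) = (6*(3 + (Q*Q)*Q))*Q = (6*(3 + Q²*Q))*Q = (6*(3 + Q³))*Q = (18 + 6*Q³)*Q = Q*(18 + 6*Q³))
√(G(c(-2, -10)) - 42839) = √(6*(-10*(1/13 - 10))*(3 + (-10*(1/13 - 10))³) - 42839) = √(6*(-10*(-129/13))*(3 + (-10*(-129/13))³) - 42839) = √(6*(1290/13)*(3 + (1290/13)³) - 42839) = √(6*(1290/13)*(3 + 2146689000/2197) - 42839) = √(6*(1290/13)*(2146695591/2197) - 42839) = √(16615423874340/28561 - 42839) = √(16614200349661/28561) = √16614200349661/169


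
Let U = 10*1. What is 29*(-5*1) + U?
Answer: -135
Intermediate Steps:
U = 10
29*(-5*1) + U = 29*(-5*1) + 10 = 29*(-5) + 10 = -145 + 10 = -135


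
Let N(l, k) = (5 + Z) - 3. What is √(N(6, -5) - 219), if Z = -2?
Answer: I*√219 ≈ 14.799*I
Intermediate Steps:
N(l, k) = 0 (N(l, k) = (5 - 2) - 3 = 3 - 3 = 0)
√(N(6, -5) - 219) = √(0 - 219) = √(-219) = I*√219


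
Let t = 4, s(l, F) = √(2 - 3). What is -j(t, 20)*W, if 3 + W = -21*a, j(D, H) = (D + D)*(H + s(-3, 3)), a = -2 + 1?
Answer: -2880 - 144*I ≈ -2880.0 - 144.0*I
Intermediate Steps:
a = -1
s(l, F) = I (s(l, F) = √(-1) = I)
j(D, H) = 2*D*(I + H) (j(D, H) = (D + D)*(H + I) = (2*D)*(I + H) = 2*D*(I + H))
W = 18 (W = -3 - 21*(-1) = -3 + 21 = 18)
-j(t, 20)*W = -2*4*(I + 20)*18 = -2*4*(20 + I)*18 = -(160 + 8*I)*18 = -(2880 + 144*I) = -2880 - 144*I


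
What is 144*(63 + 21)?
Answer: 12096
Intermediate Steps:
144*(63 + 21) = 144*84 = 12096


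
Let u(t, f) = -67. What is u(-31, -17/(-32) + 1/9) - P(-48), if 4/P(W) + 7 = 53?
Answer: -1543/23 ≈ -67.087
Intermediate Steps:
P(W) = 2/23 (P(W) = 4/(-7 + 53) = 4/46 = 4*(1/46) = 2/23)
u(-31, -17/(-32) + 1/9) - P(-48) = -67 - 1*2/23 = -67 - 2/23 = -1543/23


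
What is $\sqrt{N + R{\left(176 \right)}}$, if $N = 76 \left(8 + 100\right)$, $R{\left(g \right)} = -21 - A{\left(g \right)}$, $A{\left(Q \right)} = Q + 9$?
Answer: $\sqrt{8002} \approx 89.454$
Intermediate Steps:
$A{\left(Q \right)} = 9 + Q$
$R{\left(g \right)} = -30 - g$ ($R{\left(g \right)} = -21 - \left(9 + g\right) = -30 - g$)
$N = 8208$ ($N = 76 \cdot 108 = 8208$)
$\sqrt{N + R{\left(176 \right)}} = \sqrt{8208 - 206} = \sqrt{8002}$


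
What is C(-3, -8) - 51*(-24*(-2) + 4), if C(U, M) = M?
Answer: -2660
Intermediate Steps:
C(-3, -8) - 51*(-24*(-2) + 4) = -8 - 51*(-24*(-2) + 4) = -8 - 51*(-8*(-6) + 4) = -8 - 51*(48 + 4) = -8 - 51*52 = -8 - 2652 = -2660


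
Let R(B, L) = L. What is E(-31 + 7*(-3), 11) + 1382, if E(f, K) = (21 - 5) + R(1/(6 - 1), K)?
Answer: 1409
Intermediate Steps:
E(f, K) = 16 + K (E(f, K) = (21 - 5) + K = 16 + K)
E(-31 + 7*(-3), 11) + 1382 = (16 + 11) + 1382 = 27 + 1382 = 1409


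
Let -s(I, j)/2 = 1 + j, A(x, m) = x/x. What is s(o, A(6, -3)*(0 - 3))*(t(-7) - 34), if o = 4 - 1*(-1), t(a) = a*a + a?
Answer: 32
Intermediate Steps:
A(x, m) = 1
t(a) = a + a² (t(a) = a² + a = a + a²)
o = 5 (o = 4 + 1 = 5)
s(I, j) = -2 - 2*j (s(I, j) = -2*(1 + j) = -2 - 2*j)
s(o, A(6, -3)*(0 - 3))*(t(-7) - 34) = (-2 - 2*(0 - 3))*(-7*(1 - 7) - 34) = (-2 - 2*(-3))*(-7*(-6) - 34) = (-2 - 2*(-3))*(42 - 34) = (-2 + 6)*8 = 4*8 = 32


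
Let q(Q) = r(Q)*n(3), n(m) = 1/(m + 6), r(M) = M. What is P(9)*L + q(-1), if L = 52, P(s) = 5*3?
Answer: 7019/9 ≈ 779.89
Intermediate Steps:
P(s) = 15
n(m) = 1/(6 + m)
q(Q) = Q/9 (q(Q) = Q/(6 + 3) = Q/9)
P(9)*L + q(-1) = 15*52 + (⅑)*(-1) = 780 - ⅑ = 7019/9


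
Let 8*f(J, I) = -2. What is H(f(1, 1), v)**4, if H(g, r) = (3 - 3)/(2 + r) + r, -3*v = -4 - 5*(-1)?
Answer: 1/81 ≈ 0.012346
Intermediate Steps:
f(J, I) = -1/4 (f(J, I) = (1/8)*(-2) = -1/4)
v = -1/3 (v = -(-4 - 5*(-1))/3 = -(-4 + 5)/3 = -1/3*1 = -1/3 ≈ -0.33333)
H(g, r) = r (H(g, r) = 0/(2 + r) + r = 0 + r = r)
H(f(1, 1), v)**4 = (-1/3)**4 = 1/81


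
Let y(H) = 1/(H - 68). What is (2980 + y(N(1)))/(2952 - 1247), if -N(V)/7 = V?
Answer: 223499/127875 ≈ 1.7478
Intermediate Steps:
N(V) = -7*V
y(H) = 1/(-68 + H)
(2980 + y(N(1)))/(2952 - 1247) = (2980 + 1/(-68 - 7*1))/(2952 - 1247) = (2980 + 1/(-68 - 7))/1705 = (2980 + 1/(-75))*(1/1705) = (2980 - 1/75)*(1/1705) = (223499/75)*(1/1705) = 223499/127875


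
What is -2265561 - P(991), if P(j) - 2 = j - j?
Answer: -2265563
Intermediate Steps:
P(j) = 2 (P(j) = 2 + (j - j) = 2 + 0 = 2)
-2265561 - P(991) = -2265561 - 1*2 = -2265561 - 2 = -2265563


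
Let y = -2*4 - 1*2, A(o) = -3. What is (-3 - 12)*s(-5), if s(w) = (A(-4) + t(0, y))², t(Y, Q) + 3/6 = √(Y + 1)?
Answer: -375/4 ≈ -93.750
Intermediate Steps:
y = -10 (y = -8 - 2 = -10)
t(Y, Q) = -½ + √(1 + Y) (t(Y, Q) = -½ + √(Y + 1) = -½ + √(1 + Y))
s(w) = 25/4 (s(w) = (-3 + (-½ + √(1 + 0)))² = (-3 + (-½ + √1))² = (-3 + (-½ + 1))² = (-3 + ½)² = (-5/2)² = 25/4)
(-3 - 12)*s(-5) = (-3 - 12)*(25/4) = -15*25/4 = -375/4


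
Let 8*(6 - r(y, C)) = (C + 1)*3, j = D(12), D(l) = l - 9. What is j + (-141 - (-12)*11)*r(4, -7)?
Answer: -285/4 ≈ -71.250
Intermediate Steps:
D(l) = -9 + l
j = 3 (j = -9 + 12 = 3)
r(y, C) = 45/8 - 3*C/8 (r(y, C) = 6 - (C + 1)*3/8 = 6 - (1 + C)*3/8 = 6 - (3 + 3*C)/8 = 6 + (-3/8 - 3*C/8) = 45/8 - 3*C/8)
j + (-141 - (-12)*11)*r(4, -7) = 3 + (-141 - (-12)*11)*(45/8 - 3/8*(-7)) = 3 + (-141 - 1*(-132))*(45/8 + 21/8) = 3 + (-141 + 132)*(33/4) = 3 - 9*33/4 = 3 - 297/4 = -285/4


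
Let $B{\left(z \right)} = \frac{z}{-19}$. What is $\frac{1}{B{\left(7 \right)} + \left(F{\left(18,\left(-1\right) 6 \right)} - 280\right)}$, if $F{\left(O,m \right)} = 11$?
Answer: $- \frac{19}{5118} \approx -0.0037124$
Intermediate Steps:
$B{\left(z \right)} = - \frac{z}{19}$ ($B{\left(z \right)} = z \left(- \frac{1}{19}\right) = - \frac{z}{19}$)
$\frac{1}{B{\left(7 \right)} + \left(F{\left(18,\left(-1\right) 6 \right)} - 280\right)} = \frac{1}{\left(- \frac{1}{19}\right) 7 + \left(11 - 280\right)} = \frac{1}{- \frac{7}{19} - 269} = \frac{1}{- \frac{5118}{19}} = - \frac{19}{5118}$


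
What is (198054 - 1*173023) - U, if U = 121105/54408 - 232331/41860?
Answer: 14254036573757/569379720 ≈ 25034.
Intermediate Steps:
U = -1892802437/569379720 (U = 121105*(1/54408) - 232331*1/41860 = 121105/54408 - 232331/41860 = -1892802437/569379720 ≈ -3.3243)
(198054 - 1*173023) - U = (198054 - 1*173023) - 1*(-1892802437/569379720) = (198054 - 173023) + 1892802437/569379720 = 25031 + 1892802437/569379720 = 14254036573757/569379720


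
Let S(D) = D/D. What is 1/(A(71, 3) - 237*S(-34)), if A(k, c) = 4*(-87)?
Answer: -1/585 ≈ -0.0017094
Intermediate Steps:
S(D) = 1
A(k, c) = -348
1/(A(71, 3) - 237*S(-34)) = 1/(-348 - 237*1) = 1/(-348 - 237) = 1/(-585) = -1/585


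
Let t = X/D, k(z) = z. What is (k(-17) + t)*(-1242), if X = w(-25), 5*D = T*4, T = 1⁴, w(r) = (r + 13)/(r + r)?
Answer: 103707/5 ≈ 20741.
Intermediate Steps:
w(r) = (13 + r)/(2*r) (w(r) = (13 + r)/((2*r)) = (13 + r)*(1/(2*r)) = (13 + r)/(2*r))
T = 1
D = ⅘ (D = (1*4)/5 = (⅕)*4 = ⅘ ≈ 0.80000)
X = 6/25 (X = (½)*(13 - 25)/(-25) = (½)*(-1/25)*(-12) = 6/25 ≈ 0.24000)
t = 3/10 (t = 6/(25*(⅘)) = (6/25)*(5/4) = 3/10 ≈ 0.30000)
(k(-17) + t)*(-1242) = (-17 + 3/10)*(-1242) = -167/10*(-1242) = 103707/5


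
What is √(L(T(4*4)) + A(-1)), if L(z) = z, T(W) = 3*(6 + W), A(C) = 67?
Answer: √133 ≈ 11.533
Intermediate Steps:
T(W) = 18 + 3*W
√(L(T(4*4)) + A(-1)) = √((18 + 3*(4*4)) + 67) = √((18 + 3*16) + 67) = √((18 + 48) + 67) = √(66 + 67) = √133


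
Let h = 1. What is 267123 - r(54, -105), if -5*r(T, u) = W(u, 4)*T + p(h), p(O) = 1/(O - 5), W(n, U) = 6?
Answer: 1068751/4 ≈ 2.6719e+5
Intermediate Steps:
p(O) = 1/(-5 + O)
r(T, u) = 1/20 - 6*T/5 (r(T, u) = -(6*T + 1/(-5 + 1))/5 = -(6*T + 1/(-4))/5 = -(6*T - ¼)/5 = -(-¼ + 6*T)/5 = 1/20 - 6*T/5)
267123 - r(54, -105) = 267123 - (1/20 - 6/5*54) = 267123 - (1/20 - 324/5) = 267123 - 1*(-259/4) = 267123 + 259/4 = 1068751/4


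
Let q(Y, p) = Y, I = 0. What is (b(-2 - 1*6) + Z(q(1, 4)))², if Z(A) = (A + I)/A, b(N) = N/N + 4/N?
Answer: 9/4 ≈ 2.2500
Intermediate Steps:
b(N) = 1 + 4/N
Z(A) = 1 (Z(A) = (A + 0)/A = A/A = 1)
(b(-2 - 1*6) + Z(q(1, 4)))² = ((4 + (-2 - 1*6))/(-2 - 1*6) + 1)² = ((4 + (-2 - 6))/(-2 - 6) + 1)² = ((4 - 8)/(-8) + 1)² = (-⅛*(-4) + 1)² = (½ + 1)² = (3/2)² = 9/4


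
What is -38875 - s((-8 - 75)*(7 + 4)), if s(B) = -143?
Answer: -38732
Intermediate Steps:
-38875 - s((-8 - 75)*(7 + 4)) = -38875 - 1*(-143) = -38875 + 143 = -38732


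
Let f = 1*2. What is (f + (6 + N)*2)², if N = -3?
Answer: 64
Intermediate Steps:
f = 2
(f + (6 + N)*2)² = (2 + (6 - 3)*2)² = (2 + 3*2)² = (2 + 6)² = 8² = 64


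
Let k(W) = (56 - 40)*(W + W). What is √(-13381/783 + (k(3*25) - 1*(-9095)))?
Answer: 2*√195471687/261 ≈ 107.14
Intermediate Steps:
k(W) = 32*W (k(W) = 16*(2*W) = 32*W)
√(-13381/783 + (k(3*25) - 1*(-9095))) = √(-13381/783 + (32*(3*25) - 1*(-9095))) = √(-13381*1/783 + (32*75 + 9095)) = √(-13381/783 + (2400 + 9095)) = √(-13381/783 + 11495) = √(8987204/783) = 2*√195471687/261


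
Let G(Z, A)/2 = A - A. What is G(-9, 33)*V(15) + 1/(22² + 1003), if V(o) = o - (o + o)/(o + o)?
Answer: 1/1487 ≈ 0.00067249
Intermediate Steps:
V(o) = -1 + o (V(o) = o - 2*o/(2*o) = o - 2*o*1/(2*o) = o - 1*1 = o - 1 = -1 + o)
G(Z, A) = 0 (G(Z, A) = 2*(A - A) = 2*0 = 0)
G(-9, 33)*V(15) + 1/(22² + 1003) = 0*(-1 + 15) + 1/(22² + 1003) = 0*14 + 1/(484 + 1003) = 0 + 1/1487 = 1/1487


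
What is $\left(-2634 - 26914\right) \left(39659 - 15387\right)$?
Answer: $-717189056$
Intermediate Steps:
$\left(-2634 - 26914\right) \left(39659 - 15387\right) = \left(-29548\right) 24272 = -717189056$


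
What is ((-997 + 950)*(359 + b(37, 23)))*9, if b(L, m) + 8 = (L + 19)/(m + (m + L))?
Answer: -12346947/83 ≈ -1.4876e+5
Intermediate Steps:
b(L, m) = -8 + (19 + L)/(L + 2*m) (b(L, m) = -8 + (L + 19)/(m + (m + L)) = -8 + (19 + L)/(m + (L + m)) = -8 + (19 + L)/(L + 2*m))
((-997 + 950)*(359 + b(37, 23)))*9 = ((-997 + 950)*(359 + (19 - 16*23 - 7*37)/(37 + 2*23)))*9 = -47*(359 + (19 - 368 - 259)/(37 + 46))*9 = -47*(359 - 608/83)*9 = -47*29189/83*9 = -1371883/83*9 = -12346947/83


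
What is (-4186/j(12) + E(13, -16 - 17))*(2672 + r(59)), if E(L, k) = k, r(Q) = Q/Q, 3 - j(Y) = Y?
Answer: 1155033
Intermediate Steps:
j(Y) = 3 - Y
r(Q) = 1
(-4186/j(12) + E(13, -16 - 17))*(2672 + r(59)) = (-4186/(3 - 1*12) + (-16 - 17))*(2672 + 1) = (-4186/(3 - 12) - 33)*2673 = (-4186/(-9) - 33)*2673 = (-4186*(-⅑) - 33)*2673 = (4186/9 - 33)*2673 = (3889/9)*2673 = 1155033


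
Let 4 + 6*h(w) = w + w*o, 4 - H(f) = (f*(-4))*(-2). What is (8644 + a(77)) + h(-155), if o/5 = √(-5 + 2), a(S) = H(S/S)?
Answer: 17227/2 - 775*I*√3/6 ≈ 8613.5 - 223.72*I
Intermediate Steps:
H(f) = 4 - 8*f (H(f) = 4 - f*(-4)*(-2) = 4 - (-4*f)*(-2) = 4 - 8*f)
a(S) = -4 (a(S) = 4 - 8*S/S = 4 - 8*1 = 4 - 8 = -4)
o = 5*I*√3 (o = 5*√(-5 + 2) = 5*√(-3) = 5*(I*√3) = 5*I*√3 ≈ 8.6602*I)
h(w) = -⅔ + w/6 + 5*I*w*√3/6 (h(w) = -⅔ + (w + w*(5*I*√3))/6 = -⅔ + (w + 5*I*w*√3)/6 = -⅔ + (w/6 + 5*I*w*√3/6) = -⅔ + w/6 + 5*I*w*√3/6)
(8644 + a(77)) + h(-155) = (8644 - 4) + (-⅔ + (⅙)*(-155) + (⅚)*I*(-155)*√3) = 8640 + (-⅔ - 155/6 - 775*I*√3/6) = 8640 + (-53/2 - 775*I*√3/6) = 17227/2 - 775*I*√3/6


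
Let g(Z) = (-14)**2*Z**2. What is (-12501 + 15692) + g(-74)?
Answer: 1076487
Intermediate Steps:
g(Z) = 196*Z**2
(-12501 + 15692) + g(-74) = (-12501 + 15692) + 196*(-74)**2 = 3191 + 196*5476 = 3191 + 1073296 = 1076487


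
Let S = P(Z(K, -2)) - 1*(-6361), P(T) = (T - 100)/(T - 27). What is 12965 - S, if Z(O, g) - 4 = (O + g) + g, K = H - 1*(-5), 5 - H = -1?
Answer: 105575/16 ≈ 6598.4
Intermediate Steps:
H = 6 (H = 5 - 1*(-1) = 5 + 1 = 6)
K = 11 (K = 6 - 1*(-5) = 6 + 5 = 11)
Z(O, g) = 4 + O + 2*g (Z(O, g) = 4 + ((O + g) + g) = 4 + (O + 2*g) = 4 + O + 2*g)
P(T) = (-100 + T)/(-27 + T)
S = 101865/16 (S = (-100 + (4 + 11 + 2*(-2)))/(-27 + (4 + 11 + 2*(-2))) - 1*(-6361) = (-100 + (4 + 11 - 4))/(-27 + (4 + 11 - 4)) + 6361 = (-100 + 11)/(-27 + 11) + 6361 = -89/(-16) + 6361 = -1/16*(-89) + 6361 = 89/16 + 6361 = 101865/16 ≈ 6366.6)
12965 - S = 12965 - 1*101865/16 = 12965 - 101865/16 = 105575/16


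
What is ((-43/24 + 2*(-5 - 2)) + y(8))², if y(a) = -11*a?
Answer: 6205081/576 ≈ 10773.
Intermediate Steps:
((-43/24 + 2*(-5 - 2)) + y(8))² = ((-43/24 + 2*(-5 - 2)) - 11*8)² = ((-43*1/24 + 2*(-7)) - 88)² = ((-43/24 - 14) - 88)² = (-379/24 - 88)² = (-2491/24)² = 6205081/576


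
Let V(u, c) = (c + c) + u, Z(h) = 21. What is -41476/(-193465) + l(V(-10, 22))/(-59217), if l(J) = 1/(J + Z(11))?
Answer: 27016888519/126020585955 ≈ 0.21438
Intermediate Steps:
V(u, c) = u + 2*c (V(u, c) = 2*c + u = u + 2*c)
l(J) = 1/(21 + J) (l(J) = 1/(J + 21) = 1/(21 + J))
-41476/(-193465) + l(V(-10, 22))/(-59217) = -41476/(-193465) + 1/((21 + (-10 + 2*22))*(-59217)) = -41476*(-1/193465) - 1/59217/(21 + (-10 + 44)) = 41476/193465 - 1/59217/(21 + 34) = 41476/193465 - 1/59217/55 = 41476/193465 + (1/55)*(-1/59217) = 41476/193465 - 1/3256935 = 27016888519/126020585955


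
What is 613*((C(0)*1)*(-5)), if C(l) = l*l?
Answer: 0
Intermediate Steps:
C(l) = l²
613*((C(0)*1)*(-5)) = 613*((0²*1)*(-5)) = 613*((0*1)*(-5)) = 613*(0*(-5)) = 613*0 = 0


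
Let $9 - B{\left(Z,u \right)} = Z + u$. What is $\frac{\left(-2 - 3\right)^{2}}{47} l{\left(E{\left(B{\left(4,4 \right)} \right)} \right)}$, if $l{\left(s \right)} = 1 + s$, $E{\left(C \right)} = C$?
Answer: $\frac{50}{47} \approx 1.0638$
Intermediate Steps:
$B{\left(Z,u \right)} = 9 - Z - u$ ($B{\left(Z,u \right)} = 9 - \left(Z + u\right) = 9 - Z - u$)
$\frac{\left(-2 - 3\right)^{2}}{47} l{\left(E{\left(B{\left(4,4 \right)} \right)} \right)} = \frac{\left(-2 - 3\right)^{2}}{47} \left(1 - -1\right) = \frac{\left(-5\right)^{2}}{47} \left(1 - -1\right) = \frac{1}{47} \cdot 25 \left(1 + 1\right) = \frac{25}{47} \cdot 2 = \frac{50}{47}$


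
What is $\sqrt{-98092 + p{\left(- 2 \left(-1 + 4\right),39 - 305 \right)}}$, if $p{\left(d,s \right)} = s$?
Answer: $13 i \sqrt{582} \approx 313.62 i$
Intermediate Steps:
$\sqrt{-98092 + p{\left(- 2 \left(-1 + 4\right),39 - 305 \right)}} = \sqrt{-98092 + \left(39 - 305\right)} = \sqrt{-98092 - 266} = \sqrt{-98358} = 13 i \sqrt{582}$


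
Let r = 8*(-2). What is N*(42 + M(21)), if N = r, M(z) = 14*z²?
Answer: -99456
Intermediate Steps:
r = -16
N = -16
N*(42 + M(21)) = -16*(42 + 14*21²) = -16*(42 + 14*441) = -16*(42 + 6174) = -16*6216 = -99456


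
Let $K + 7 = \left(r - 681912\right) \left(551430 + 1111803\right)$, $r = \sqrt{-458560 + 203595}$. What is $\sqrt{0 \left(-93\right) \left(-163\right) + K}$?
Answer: $\sqrt{-1134178541503 + 1663233 i \sqrt{254965}} \approx 394.0 + 1.065 \cdot 10^{6} i$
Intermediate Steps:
$r = i \sqrt{254965}$ ($r = \sqrt{-254965} = i \sqrt{254965} \approx 504.94 i$)
$K = -1134178541503 + 1663233 i \sqrt{254965}$ ($K = -7 + \left(i \sqrt{254965} - 681912\right) \left(551430 + 1111803\right) = -7 + \left(-681912 + i \sqrt{254965}\right) 1663233 = -7 - \left(1134178541496 - 1663233 i \sqrt{254965}\right) = -1134178541503 + 1663233 i \sqrt{254965} \approx -1.1342 \cdot 10^{12} + 8.3983 \cdot 10^{8} i$)
$\sqrt{0 \left(-93\right) \left(-163\right) + K} = \sqrt{0 \left(-93\right) \left(-163\right) - \left(1134178541503 - 1663233 i \sqrt{254965}\right)} = \sqrt{0 \left(-163\right) - \left(1134178541503 - 1663233 i \sqrt{254965}\right)} = \sqrt{0 - \left(1134178541503 - 1663233 i \sqrt{254965}\right)} = \sqrt{-1134178541503 + 1663233 i \sqrt{254965}}$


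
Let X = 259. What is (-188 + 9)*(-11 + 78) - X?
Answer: -12252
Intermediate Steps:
(-188 + 9)*(-11 + 78) - X = (-188 + 9)*(-11 + 78) - 1*259 = -179*67 - 259 = -11993 - 259 = -12252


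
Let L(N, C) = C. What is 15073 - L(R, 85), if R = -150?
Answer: 14988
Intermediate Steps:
15073 - L(R, 85) = 15073 - 1*85 = 15073 - 85 = 14988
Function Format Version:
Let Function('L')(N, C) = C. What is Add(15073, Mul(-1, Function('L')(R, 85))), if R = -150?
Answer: 14988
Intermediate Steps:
Add(15073, Mul(-1, Function('L')(R, 85))) = Add(15073, Mul(-1, 85)) = Add(15073, -85) = 14988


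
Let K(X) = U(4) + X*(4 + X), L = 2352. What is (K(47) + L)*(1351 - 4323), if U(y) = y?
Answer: -14125916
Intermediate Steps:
K(X) = 4 + X*(4 + X)
(K(47) + L)*(1351 - 4323) = ((4 + 47**2 + 4*47) + 2352)*(1351 - 4323) = ((4 + 2209 + 188) + 2352)*(-2972) = (2401 + 2352)*(-2972) = 4753*(-2972) = -14125916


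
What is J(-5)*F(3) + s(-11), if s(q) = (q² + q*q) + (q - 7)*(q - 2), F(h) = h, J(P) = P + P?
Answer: 446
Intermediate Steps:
J(P) = 2*P
s(q) = 2*q² + (-7 + q)*(-2 + q) (s(q) = (q² + q²) + (-7 + q)*(-2 + q) = 2*q² + (-7 + q)*(-2 + q))
J(-5)*F(3) + s(-11) = (2*(-5))*3 + (14 - 9*(-11) + 3*(-11)²) = -10*3 + (14 + 99 + 3*121) = -30 + (14 + 99 + 363) = -30 + 476 = 446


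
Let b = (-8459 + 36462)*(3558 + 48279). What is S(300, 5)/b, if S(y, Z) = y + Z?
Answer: 305/1451591511 ≈ 2.1011e-7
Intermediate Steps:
b = 1451591511 (b = 28003*51837 = 1451591511)
S(y, Z) = Z + y
S(300, 5)/b = (5 + 300)/1451591511 = 305*(1/1451591511) = 305/1451591511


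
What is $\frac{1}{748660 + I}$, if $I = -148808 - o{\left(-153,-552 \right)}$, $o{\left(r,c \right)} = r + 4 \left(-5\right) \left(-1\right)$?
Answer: $\frac{1}{599985} \approx 1.6667 \cdot 10^{-6}$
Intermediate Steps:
$o{\left(r,c \right)} = 20 + r$ ($o{\left(r,c \right)} = r - -20 = r + 20 = 20 + r$)
$I = -148675$ ($I = -148808 - \left(20 - 153\right) = -148808 - -133 = -148808 + 133 = -148675$)
$\frac{1}{748660 + I} = \frac{1}{748660 - 148675} = \frac{1}{599985}$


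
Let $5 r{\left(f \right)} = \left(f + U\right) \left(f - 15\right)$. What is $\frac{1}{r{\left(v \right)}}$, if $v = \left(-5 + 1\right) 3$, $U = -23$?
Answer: $\frac{1}{189} \approx 0.005291$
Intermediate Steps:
$v = -12$ ($v = \left(-4\right) 3 = -12$)
$r{\left(f \right)} = \frac{\left(-23 + f\right) \left(-15 + f\right)}{5}$ ($r{\left(f \right)} = \frac{\left(f - 23\right) \left(f - 15\right)}{5} = \frac{\left(-23 + f\right) \left(-15 + f\right)}{5}$)
$\frac{1}{r{\left(v \right)}} = \frac{1}{69 - - \frac{456}{5} + \frac{\left(-12\right)^{2}}{5}} = \frac{1}{69 + \frac{456}{5} + \frac{1}{5} \cdot 144} = \frac{1}{69 + \frac{456}{5} + \frac{144}{5}} = \frac{1}{189}$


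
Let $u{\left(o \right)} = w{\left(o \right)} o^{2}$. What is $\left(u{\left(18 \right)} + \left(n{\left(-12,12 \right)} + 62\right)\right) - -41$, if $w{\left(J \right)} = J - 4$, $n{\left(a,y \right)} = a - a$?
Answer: $4639$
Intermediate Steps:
$n{\left(a,y \right)} = 0$
$w{\left(J \right)} = -4 + J$
$u{\left(o \right)} = o^{2} \left(-4 + o\right)$ ($u{\left(o \right)} = \left(-4 + o\right) o^{2} = o^{2} \left(-4 + o\right)$)
$\left(u{\left(18 \right)} + \left(n{\left(-12,12 \right)} + 62\right)\right) - -41 = \left(18^{2} \left(-4 + 18\right) + \left(0 + 62\right)\right) - -41 = \left(324 \cdot 14 + 62\right) + \left(42 - 1\right) = \left(4536 + 62\right) + 41 = 4598 + 41 = 4639$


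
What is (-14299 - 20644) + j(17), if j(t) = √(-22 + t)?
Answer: -34943 + I*√5 ≈ -34943.0 + 2.2361*I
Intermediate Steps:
(-14299 - 20644) + j(17) = (-14299 - 20644) + √(-22 + 17) = -34943 + √(-5) = -34943 + I*√5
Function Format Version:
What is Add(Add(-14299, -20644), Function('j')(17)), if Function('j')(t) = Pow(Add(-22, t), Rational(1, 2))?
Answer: Add(-34943, Mul(I, Pow(5, Rational(1, 2)))) ≈ Add(-34943., Mul(2.2361, I))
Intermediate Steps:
Add(Add(-14299, -20644), Function('j')(17)) = Add(Add(-14299, -20644), Pow(Add(-22, 17), Rational(1, 2))) = Add(-34943, Pow(-5, Rational(1, 2))) = Add(-34943, Mul(I, Pow(5, Rational(1, 2))))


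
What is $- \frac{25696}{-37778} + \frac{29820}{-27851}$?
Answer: $- \frac{205440332}{526077539} \approx -0.39051$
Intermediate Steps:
$- \frac{25696}{-37778} + \frac{29820}{-27851} = \left(-25696\right) \left(- \frac{1}{37778}\right) + 29820 \left(- \frac{1}{27851}\right) = \frac{12848}{18889} - \frac{29820}{27851} = - \frac{205440332}{526077539}$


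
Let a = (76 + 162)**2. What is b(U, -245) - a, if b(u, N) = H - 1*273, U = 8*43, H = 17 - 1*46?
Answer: -56946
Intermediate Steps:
H = -29 (H = 17 - 46 = -29)
a = 56644 (a = 238**2 = 56644)
U = 344
b(u, N) = -302 (b(u, N) = -29 - 1*273 = -29 - 273 = -302)
b(U, -245) - a = -302 - 1*56644 = -302 - 56644 = -56946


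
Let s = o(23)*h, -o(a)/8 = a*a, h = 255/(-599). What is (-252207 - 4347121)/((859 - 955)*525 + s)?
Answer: 344374684/3638805 ≈ 94.640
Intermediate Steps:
h = -255/599 (h = 255*(-1/599) = -255/599 ≈ -0.42571)
o(a) = -8*a² (o(a) = -8*a*a = -8*a²)
s = 1079160/599 (s = -8*23²*(-255/599) = -8*529*(-255/599) = -4232*(-255/599) = 1079160/599 ≈ 1801.6)
(-252207 - 4347121)/((859 - 955)*525 + s) = (-252207 - 4347121)/((859 - 955)*525 + 1079160/599) = -4599328/(-96*525 + 1079160/599) = -4599328/(-50400 + 1079160/599) = -4599328/(-29110440/599) = -4599328*(-599/29110440) = 344374684/3638805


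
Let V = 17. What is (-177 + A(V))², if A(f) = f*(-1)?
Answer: 37636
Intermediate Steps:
A(f) = -f
(-177 + A(V))² = (-177 - 1*17)² = (-177 - 17)² = (-194)² = 37636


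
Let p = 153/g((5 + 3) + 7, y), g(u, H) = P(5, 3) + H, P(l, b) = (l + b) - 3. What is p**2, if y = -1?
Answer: 23409/16 ≈ 1463.1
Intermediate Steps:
P(l, b) = -3 + b + l (P(l, b) = (b + l) - 3 = -3 + b + l)
g(u, H) = 5 + H (g(u, H) = (-3 + 3 + 5) + H = 5 + H)
p = 153/4 (p = 153/(5 - 1) = 153/4 ≈ 38.250)
p**2 = (153/4)**2 = 23409/16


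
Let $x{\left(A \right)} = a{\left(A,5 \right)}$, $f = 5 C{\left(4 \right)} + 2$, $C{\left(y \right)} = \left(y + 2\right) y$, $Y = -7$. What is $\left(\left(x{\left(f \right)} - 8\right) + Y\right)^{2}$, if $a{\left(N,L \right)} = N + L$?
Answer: $12544$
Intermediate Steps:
$C{\left(y \right)} = y \left(2 + y\right)$ ($C{\left(y \right)} = \left(2 + y\right) y = y \left(2 + y\right)$)
$a{\left(N,L \right)} = L + N$
$f = 122$ ($f = 5 \cdot 4 \left(2 + 4\right) + 2 = 5 \cdot 4 \cdot 6 + 2 = 5 \cdot 24 + 2 = 120 + 2 = 122$)
$x{\left(A \right)} = 5 + A$
$\left(\left(x{\left(f \right)} - 8\right) + Y\right)^{2} = \left(\left(\left(5 + 122\right) - 8\right) - 7\right)^{2} = \left(\left(127 - 8\right) - 7\right)^{2} = \left(119 - 7\right)^{2} = 112^{2} = 12544$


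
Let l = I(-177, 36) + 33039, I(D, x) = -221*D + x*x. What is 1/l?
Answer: 1/73452 ≈ 1.3614e-5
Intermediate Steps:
I(D, x) = x² - 221*D (I(D, x) = -221*D + x² = x² - 221*D)
l = 73452 (l = (36² - 221*(-177)) + 33039 = (1296 + 39117) + 33039 = 40413 + 33039 = 73452)
1/l = 1/73452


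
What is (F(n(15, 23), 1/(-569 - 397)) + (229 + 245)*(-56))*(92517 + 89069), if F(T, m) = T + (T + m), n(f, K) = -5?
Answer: -2328946223845/483 ≈ -4.8218e+9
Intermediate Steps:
F(T, m) = m + 2*T
(F(n(15, 23), 1/(-569 - 397)) + (229 + 245)*(-56))*(92517 + 89069) = ((1/(-569 - 397) + 2*(-5)) + (229 + 245)*(-56))*(92517 + 89069) = ((1/(-966) - 10) + 474*(-56))*181586 = ((-1/966 - 10) - 26544)*181586 = (-9661/966 - 26544)*181586 = -25651165/966*181586 = -2328946223845/483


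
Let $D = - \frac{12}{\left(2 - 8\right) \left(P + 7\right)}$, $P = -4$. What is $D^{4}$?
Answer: $\frac{16}{81} \approx 0.19753$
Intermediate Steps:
$D = \frac{2}{3}$ ($D = - \frac{12}{\left(2 - 8\right) \left(-4 + 7\right)} = - \frac{12}{\left(-6\right) 3} = - \frac{12}{-18} = \left(-12\right) \left(- \frac{1}{18}\right) = \frac{2}{3} \approx 0.66667$)
$D^{4} = \left(\frac{2}{3}\right)^{4} = \frac{16}{81}$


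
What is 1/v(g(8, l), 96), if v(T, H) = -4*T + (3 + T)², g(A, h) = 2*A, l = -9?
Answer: 1/297 ≈ 0.0033670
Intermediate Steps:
v(T, H) = (3 + T)² - 4*T
1/v(g(8, l), 96) = 1/((3 + 2*8)² - 8*8) = 1/((3 + 16)² - 4*16) = 1/(19² - 64) = 1/(361 - 64) = 1/297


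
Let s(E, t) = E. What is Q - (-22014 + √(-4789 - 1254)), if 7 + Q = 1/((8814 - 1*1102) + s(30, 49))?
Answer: 170378195/7742 - I*√6043 ≈ 22007.0 - 77.737*I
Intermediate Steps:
Q = -54193/7742 (Q = -7 + 1/((8814 - 1*1102) + 30) = -7 + 1/((8814 - 1102) + 30) = -7 + 1/(7712 + 30) = -7 + 1/7742 = -54193/7742 ≈ -6.9999)
Q - (-22014 + √(-4789 - 1254)) = -54193/7742 - (-22014 + √(-4789 - 1254)) = -54193/7742 - (-22014 + √(-6043)) = -54193/7742 - (-22014 + I*√6043) = -54193/7742 + (22014 - I*√6043) = 170378195/7742 - I*√6043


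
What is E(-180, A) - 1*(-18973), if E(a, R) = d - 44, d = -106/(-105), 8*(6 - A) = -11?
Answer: 1987651/105 ≈ 18930.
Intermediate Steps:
A = 59/8 (A = 6 - 1/8*(-11) = 6 + 11/8 = 59/8 ≈ 7.3750)
d = 106/105 (d = -106*(-1/105) = 106/105 ≈ 1.0095)
E(a, R) = -4514/105 (E(a, R) = 106/105 - 44 = -4514/105)
E(-180, A) - 1*(-18973) = -4514/105 - 1*(-18973) = -4514/105 + 18973 = 1987651/105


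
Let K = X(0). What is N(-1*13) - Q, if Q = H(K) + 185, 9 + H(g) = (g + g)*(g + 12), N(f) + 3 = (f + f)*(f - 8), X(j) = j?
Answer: 367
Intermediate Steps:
N(f) = -3 + 2*f*(-8 + f) (N(f) = -3 + (f + f)*(f - 8) = -3 + (2*f)*(-8 + f) = -3 + 2*f*(-8 + f))
K = 0
H(g) = -9 + 2*g*(12 + g) (H(g) = -9 + (g + g)*(g + 12) = -9 + (2*g)*(12 + g) = -9 + 2*g*(12 + g))
Q = 176 (Q = (-9 + 2*0² + 24*0) + 185 = (-9 + 2*0 + 0) + 185 = (-9 + 0 + 0) + 185 = -9 + 185 = 176)
N(-1*13) - Q = (-3 - (-16)*13 + 2*(-1*13)²) - 1*176 = (-3 - 16*(-13) + 2*(-13)²) - 176 = (-3 + 208 + 2*169) - 176 = (-3 + 208 + 338) - 176 = 543 - 176 = 367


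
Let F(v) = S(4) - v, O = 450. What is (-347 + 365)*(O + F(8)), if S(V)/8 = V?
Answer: 8532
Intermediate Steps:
S(V) = 8*V
F(v) = 32 - v (F(v) = 8*4 - v = 32 - v)
(-347 + 365)*(O + F(8)) = (-347 + 365)*(450 + (32 - 1*8)) = 18*(450 + (32 - 8)) = 18*(450 + 24) = 18*474 = 8532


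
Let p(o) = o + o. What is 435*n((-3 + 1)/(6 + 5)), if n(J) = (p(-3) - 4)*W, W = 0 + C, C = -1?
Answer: 4350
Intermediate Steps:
p(o) = 2*o
W = -1 (W = 0 - 1 = -1)
n(J) = 10 (n(J) = (2*(-3) - 4)*(-1) = (-6 - 4)*(-1) = -10*(-1) = 10)
435*n((-3 + 1)/(6 + 5)) = 435*10 = 4350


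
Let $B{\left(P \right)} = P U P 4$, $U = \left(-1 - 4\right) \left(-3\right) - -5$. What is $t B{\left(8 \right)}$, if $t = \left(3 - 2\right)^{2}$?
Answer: $5120$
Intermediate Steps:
$t = 1$ ($t = 1^{2} = 1$)
$U = 20$ ($U = \left(-5\right) \left(-3\right) + 5 = 15 + 5 = 20$)
$B{\left(P \right)} = 80 P^{2}$ ($B{\left(P \right)} = P 20 P 4 = 20 P P 4 = 20 P^{2} \cdot 4 = 80 P^{2}$)
$t B{\left(8 \right)} = 1 \cdot 80 \cdot 8^{2} = 1 \cdot 80 \cdot 64 = 1 \cdot 5120 = 5120$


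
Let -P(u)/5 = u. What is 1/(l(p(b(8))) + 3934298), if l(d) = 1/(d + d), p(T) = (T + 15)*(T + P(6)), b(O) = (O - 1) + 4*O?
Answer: 972/3824137657 ≈ 2.5418e-7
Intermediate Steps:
P(u) = -5*u
b(O) = -1 + 5*O (b(O) = (-1 + O) + 4*O = -1 + 5*O)
p(T) = (-30 + T)*(15 + T) (p(T) = (T + 15)*(T - 5*6) = (15 + T)*(T - 30) = (15 + T)*(-30 + T) = (-30 + T)*(15 + T))
l(d) = 1/(2*d)
1/(l(p(b(8))) + 3934298) = 1/(1/(2*(-450 + (-1 + 5*8)**2 - 15*(-1 + 5*8))) + 3934298) = 1/(1/(2*(-450 + (-1 + 40)**2 - 15*(-1 + 40))) + 3934298) = 1/(1/(2*(-450 + 39**2 - 15*39)) + 3934298) = 1/(1/(2*(-450 + 1521 - 585)) + 3934298) = 1/((1/2)/486 + 3934298) = 1/((1/2)*(1/486) + 3934298) = 1/(1/972 + 3934298) = 1/(3824137657/972) = 972/3824137657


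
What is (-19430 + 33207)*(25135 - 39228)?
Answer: -194159261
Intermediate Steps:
(-19430 + 33207)*(25135 - 39228) = 13777*(-14093) = -194159261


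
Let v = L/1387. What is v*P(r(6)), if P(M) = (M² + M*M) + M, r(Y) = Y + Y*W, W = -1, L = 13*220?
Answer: 0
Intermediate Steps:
L = 2860
r(Y) = 0 (r(Y) = Y + Y*(-1) = Y - Y = 0)
P(M) = M + 2*M² (P(M) = (M² + M²) + M = 2*M² + M = M + 2*M²)
v = 2860/1387 ≈ 2.0620
v*P(r(6)) = 2860*(0*(1 + 2*0))/1387 = 2860*(0*(1 + 0))/1387 = 2860*(0*1)/1387 = (2860/1387)*0 = 0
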